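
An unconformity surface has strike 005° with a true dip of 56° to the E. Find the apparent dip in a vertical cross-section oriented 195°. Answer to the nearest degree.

14°

The strike is 005° and the section trends 195°; the acute angle between them is β = 10°.
tan(apparent dip) = tan 56° · sin 10° = 0.2574
apparent dip = arctan 0.2574 = 14.44°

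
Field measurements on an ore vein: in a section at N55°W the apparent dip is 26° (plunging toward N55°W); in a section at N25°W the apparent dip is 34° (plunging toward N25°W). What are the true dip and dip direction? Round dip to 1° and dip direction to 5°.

Represent each trace as a vector plunging at its apparent dip toward its trend (east-north-up frame): v₁ = (-0.736, 0.516, -0.438), v₂ = (-0.350, 0.751, -0.559).
n = v₁ × v₂ = (-0.041, 0.258, 0.373) (taken with n_z > 0).
Dip δ = arctan(|n_h|/n_z) = arctan(0.261/0.373) = 35.1°.
Dip direction = atan2(-0.041, 0.258) = 351° (azimuth of n's horizontal projection).

true dip 35°, dip direction 350°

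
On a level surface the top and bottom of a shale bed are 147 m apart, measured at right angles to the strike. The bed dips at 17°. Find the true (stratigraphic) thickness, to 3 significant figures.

43.0 m

True thickness t = w · sin(dip) = 147 × sin 17°
t = 147 × 0.2924 = 42.979 m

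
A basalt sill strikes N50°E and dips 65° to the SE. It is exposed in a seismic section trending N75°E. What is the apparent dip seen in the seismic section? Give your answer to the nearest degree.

42°

The strike is N50°E and the section trends N75°E; the acute angle between them is β = 25°.
tan(apparent dip) = tan 65° · sin 25° = 0.9063
α = arctan(0.9063) = 42.19°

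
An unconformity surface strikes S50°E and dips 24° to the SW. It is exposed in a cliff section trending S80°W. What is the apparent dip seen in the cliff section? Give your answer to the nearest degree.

19°

The section lies 50° from the strike.
tan(apparent dip) = tan 24° · sin 50° = 0.3411
apparent dip = arctan 0.3411 = 18.83°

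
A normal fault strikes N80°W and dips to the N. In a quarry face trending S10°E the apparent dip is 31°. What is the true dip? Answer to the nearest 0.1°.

32.6°

The section is 70° from the strike.
tan(true dip) = tan 31° / sin 70° = 0.6394
true dip = arctan 0.6394 = 32.60°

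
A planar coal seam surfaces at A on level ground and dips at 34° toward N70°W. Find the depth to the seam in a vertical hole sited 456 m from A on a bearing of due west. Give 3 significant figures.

289 m

The hole lies 20° from the dip direction, so the down-dip offset is 456 × cos 20° = 428.50 m.
Depth = down-dip offset × tan(dip) = 428.50 × tan 34° = 428.50 × 0.6745
Depth = 289.03 m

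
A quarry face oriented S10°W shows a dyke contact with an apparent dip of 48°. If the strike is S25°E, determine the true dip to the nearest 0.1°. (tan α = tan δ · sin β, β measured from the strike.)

The section is 35° from the strike.
tan δ = tan α / sin β = tan 48° / sin 35° = 1.1106 / 0.5736 = 1.9363
true dip = arctan 1.9363 = 62.69°

62.7°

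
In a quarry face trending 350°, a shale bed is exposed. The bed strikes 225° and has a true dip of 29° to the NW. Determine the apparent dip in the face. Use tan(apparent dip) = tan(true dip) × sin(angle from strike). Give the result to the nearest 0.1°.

The strike is 225° and the section trends 350°; the acute angle between them is β = 55°.
tan(apparent dip) = tan 29° · sin 55° = 0.4541
α = arctan(0.4541) = 24.42°

24.4°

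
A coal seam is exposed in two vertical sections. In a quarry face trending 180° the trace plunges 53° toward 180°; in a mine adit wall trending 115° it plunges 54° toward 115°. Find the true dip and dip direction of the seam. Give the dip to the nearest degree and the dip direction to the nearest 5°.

The two traces are lines in the plane: v₁ = (sin 180°·cos 53°, cos 180°·cos 53°, −sin 53°), v₂ = (sin 115°·cos 54°, cos 115°·cos 54°, −sin 54°).
The plane normal is n = v₁ × v₂ ∝ (0.288, -0.425, 0.321).
True dip = arccos(n_z / |n|) = arccos(0.5292) = 58.0°.
The horizontal component of n points toward azimuth atan2(n_x, n_y) = 146°, the dip direction.

true dip 58°, dip direction 145°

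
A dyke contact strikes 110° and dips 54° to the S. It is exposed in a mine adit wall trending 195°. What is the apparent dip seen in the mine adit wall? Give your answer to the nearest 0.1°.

Angle between strike (110°) and section (195°): β = 85°.
tan(apparent dip) = tan 54° · sin 85° = 1.3711
apparent dip = arctan 1.3711 = 53.90°

53.9°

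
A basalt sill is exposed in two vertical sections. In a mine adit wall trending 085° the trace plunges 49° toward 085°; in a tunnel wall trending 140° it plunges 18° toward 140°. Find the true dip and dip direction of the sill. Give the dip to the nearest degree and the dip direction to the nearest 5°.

Represent each trace as a vector plunging at its apparent dip toward its trend (east-north-up frame): v₁ = (0.654, 0.057, -0.755), v₂ = (0.611, -0.729, -0.309).
n = v₁ × v₂ = (0.568, 0.259, 0.511) (taken with n_z > 0).
True dip = arccos(n_z / |n|) = arccos(0.6337) = 50.7°.
Dip direction = azimuth of (n_x, n_y) = atan2(0.568, 0.259) = 65°.

true dip 51°, dip direction 065°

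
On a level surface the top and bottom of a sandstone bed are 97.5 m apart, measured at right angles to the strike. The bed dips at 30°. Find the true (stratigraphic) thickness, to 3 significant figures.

True thickness t = w · sin(dip) = 97.5 × sin 30°
t = 97.5 × 0.5000 = 48.750 m

48.7 m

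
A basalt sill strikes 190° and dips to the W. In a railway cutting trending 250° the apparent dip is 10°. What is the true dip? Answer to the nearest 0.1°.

β = acute angle between strike 190° and section 250° = 60°.
tan δ = tan α / sin β = tan 10° / sin 60° = 0.1763 / 0.8660 = 0.2036
true dip = arctan 0.2036 = 11.51°

11.5°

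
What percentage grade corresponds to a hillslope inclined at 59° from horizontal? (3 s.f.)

grade % = 100 × tan 59° = 100 × 1.6643

166%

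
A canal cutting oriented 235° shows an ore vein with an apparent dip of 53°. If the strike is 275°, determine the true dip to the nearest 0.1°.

64.2°

β = acute angle between strike 275° and section 235° = 40°.
tan(true dip) = tan 53° / sin 40° = 2.0645
δ = arctan(2.0645) = 64.16°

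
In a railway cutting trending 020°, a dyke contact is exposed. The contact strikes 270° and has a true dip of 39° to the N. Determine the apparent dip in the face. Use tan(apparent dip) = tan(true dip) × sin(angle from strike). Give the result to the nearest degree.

37°

The section lies 70° from the strike.
tan(apparent dip) = tan 39° · sin 70° = 0.7609
α = arctan(0.7609) = 37.27°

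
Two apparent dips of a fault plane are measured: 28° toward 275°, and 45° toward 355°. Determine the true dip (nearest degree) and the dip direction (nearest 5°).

true dip 47°, dip direction 335°

Each apparent-dip line lies in the plane. As unit vectors (x east, y north, z up), v₁ plunges 28°→275° and v₂ plunges 45°→355°.
Cross product v₁ × v₂ gives the pole to the plane: n ∝ (-0.276, 0.593, 0.615).
Dip δ = arctan(|n_h|/n_z) = arctan(0.654/0.615) = 46.8°.
Dip direction = atan2(-0.276, 0.593) = 335° (azimuth of n's horizontal projection).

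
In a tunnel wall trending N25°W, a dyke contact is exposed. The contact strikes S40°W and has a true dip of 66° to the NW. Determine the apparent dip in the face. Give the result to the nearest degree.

The section lies 65° from the strike.
tan α = tan 66° × sin 65° = 2.2460 × 0.9063 = 2.0356
apparent dip = arctan 2.0356 = 63.84°

64°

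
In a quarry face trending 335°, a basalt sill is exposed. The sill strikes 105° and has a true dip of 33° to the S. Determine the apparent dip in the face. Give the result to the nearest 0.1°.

Angle between strike (105°) and section (335°): β = 50°.
tan α = tan 33° × sin 50° = 0.6494 × 0.7660 = 0.4975
α = arctan(0.4975) = 26.45°

26.4°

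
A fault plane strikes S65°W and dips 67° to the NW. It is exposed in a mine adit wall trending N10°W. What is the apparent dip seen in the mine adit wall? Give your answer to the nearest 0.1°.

66.3°

Angle between strike (S65°W) and section (N10°W): β = 75°.
tan α = tan 67° × sin 75° = 2.3559 × 0.9659 = 2.2756
apparent dip = arctan 2.2756 = 66.28°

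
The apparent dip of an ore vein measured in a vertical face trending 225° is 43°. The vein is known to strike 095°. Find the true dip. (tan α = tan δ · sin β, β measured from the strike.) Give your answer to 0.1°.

50.6°

The section is 50° from the strike.
tan δ = tan α / sin β = tan 43° / sin 50° = 0.9325 / 0.7660 = 1.2173
true dip = arctan 1.2173 = 50.60°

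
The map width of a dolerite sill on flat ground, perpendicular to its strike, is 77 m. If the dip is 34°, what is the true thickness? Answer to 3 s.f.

True thickness t = w · sin(dip) = 77 × sin 34°
t = 77 × 0.5592 = 43.058 m

43.1 m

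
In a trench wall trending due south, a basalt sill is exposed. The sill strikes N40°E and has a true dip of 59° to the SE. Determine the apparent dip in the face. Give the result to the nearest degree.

The section lies 40° from the strike.
tan(apparent dip) = tan 59° · sin 40° = 1.0698
α = arctan(1.0698) = 46.93°

47°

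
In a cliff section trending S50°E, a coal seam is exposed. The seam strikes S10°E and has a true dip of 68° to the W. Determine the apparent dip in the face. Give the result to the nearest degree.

Angle between strike (S10°E) and section (S50°E): β = 40°.
tan α = tan 68° × sin 40° = 2.4751 × 0.6428 = 1.5910
α = arctan(1.5910) = 57.85°

58°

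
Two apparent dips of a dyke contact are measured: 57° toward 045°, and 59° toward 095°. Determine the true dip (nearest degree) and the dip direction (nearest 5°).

true dip 61°, dip direction 075°

Represent each trace as a vector plunging at its apparent dip toward its trend (east-north-up frame): v₁ = (0.385, 0.385, -0.839), v₂ = (0.513, -0.045, -0.857).
n = v₁ × v₂ = (0.368, 0.100, 0.215) (taken with n_z > 0).
Dip δ = arctan(|n_h|/n_z) = arctan(0.381/0.215) = 60.6°.
The horizontal component of n points toward azimuth atan2(n_x, n_y) = 75°, the dip direction.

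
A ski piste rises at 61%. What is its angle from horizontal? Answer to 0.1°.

31.4°

tan θ = 61/100 = 0.6100
θ = arctan(0.6100) = 31.38°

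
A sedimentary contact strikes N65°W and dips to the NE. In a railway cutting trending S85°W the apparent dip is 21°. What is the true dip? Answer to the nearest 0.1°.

β = acute angle between strike N65°W and section S85°W = 30°.
tan δ = tan α / sin β = tan 21° / sin 30° = 0.3839 / 0.5000 = 0.7677
true dip = arctan 0.7677 = 37.51°

37.5°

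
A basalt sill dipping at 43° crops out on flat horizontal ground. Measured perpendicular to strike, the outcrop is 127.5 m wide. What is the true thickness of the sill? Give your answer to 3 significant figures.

87.0 m

True thickness t = w · sin(dip) = 127.5 × sin 43°
t = 127.5 × 0.6820 = 86.955 m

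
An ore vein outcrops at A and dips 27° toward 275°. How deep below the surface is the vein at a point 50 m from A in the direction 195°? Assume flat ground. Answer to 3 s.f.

4.42 m

The hole lies 80° from the dip direction, so the down-dip offset is 50 × cos 80° = 8.68 m.
Depth = down-dip offset × tan(dip) = 8.68 × tan 27° = 8.68 × 0.5095
Depth = 4.42 m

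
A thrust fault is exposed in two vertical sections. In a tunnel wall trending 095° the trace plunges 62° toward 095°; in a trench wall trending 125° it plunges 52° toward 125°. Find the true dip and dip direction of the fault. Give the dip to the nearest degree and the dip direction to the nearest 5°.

Represent each trace as a vector plunging at its apparent dip toward its trend (east-north-up frame): v₁ = (0.468, -0.041, -0.883), v₂ = (0.504, -0.353, -0.788).
Cross product v₁ × v₂ gives the pole to the plane: n ∝ (0.280, 0.077, 0.145).
True dip = arccos(n_z / |n|) = arccos(0.4462) = 63.5°.
The horizontal component of n points toward azimuth atan2(n_x, n_y) = 75°, the dip direction.

true dip 64°, dip direction 075°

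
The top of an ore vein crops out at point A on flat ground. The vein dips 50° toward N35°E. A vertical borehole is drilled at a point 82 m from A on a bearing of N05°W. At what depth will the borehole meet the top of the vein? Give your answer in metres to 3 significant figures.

74.9 m

The hole lies 40° from the dip direction, so the down-dip offset is 82 × cos 40° = 62.82 m.
Depth = down-dip offset × tan(dip) = 62.82 × tan 50° = 62.82 × 1.1918
Depth = 74.86 m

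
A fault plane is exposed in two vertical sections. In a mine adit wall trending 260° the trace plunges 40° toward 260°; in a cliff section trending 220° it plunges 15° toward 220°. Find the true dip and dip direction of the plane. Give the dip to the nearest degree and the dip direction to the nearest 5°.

The two traces are lines in the plane: v₁ = (sin 260°·cos 40°, cos 260°·cos 40°, −sin 40°), v₂ = (sin 220°·cos 15°, cos 220°·cos 15°, −sin 15°).
n = v₁ × v₂ = (-0.441, 0.204, 0.476) (taken with n_z > 0).
Dip δ = arctan(|n_h|/n_z) = arctan(0.486/0.476) = 45.6°.
The horizontal component of n points toward azimuth atan2(n_x, n_y) = 295°, the dip direction.

true dip 46°, dip direction 295°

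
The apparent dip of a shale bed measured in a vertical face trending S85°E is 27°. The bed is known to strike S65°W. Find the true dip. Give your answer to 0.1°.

β = acute angle between strike S65°W and section S85°E = 30°.
tan δ = tan α / sin β = tan 27° / sin 30° = 0.5095 / 0.5000 = 1.0191
δ = arctan(1.0191) = 45.54°

45.5°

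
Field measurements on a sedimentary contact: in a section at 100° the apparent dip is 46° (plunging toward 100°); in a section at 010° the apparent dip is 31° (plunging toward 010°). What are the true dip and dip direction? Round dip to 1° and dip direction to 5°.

Represent each trace as a vector plunging at its apparent dip toward its trend (east-north-up frame): v₁ = (0.684, -0.121, -0.719), v₂ = (0.149, 0.844, -0.515).
The plane normal is n = v₁ × v₂ ∝ (0.669, 0.245, 0.595).
True dip = arccos(n_z / |n|) = arccos(0.6411) = 50.1°.
Dip direction = azimuth of (n_x, n_y) = atan2(0.669, 0.245) = 70°.

true dip 50°, dip direction 070°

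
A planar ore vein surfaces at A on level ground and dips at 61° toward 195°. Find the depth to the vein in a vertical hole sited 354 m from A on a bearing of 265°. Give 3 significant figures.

218 m

The hole lies 70° from the dip direction, so the down-dip offset is 354 × cos 70° = 121.08 m.
Depth = down-dip offset × tan(dip) = 121.08 × tan 61° = 121.08 × 1.8040
Depth = 218.43 m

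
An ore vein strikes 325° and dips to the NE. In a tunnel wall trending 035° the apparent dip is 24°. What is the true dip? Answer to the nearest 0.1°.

β = acute angle between strike 325° and section 035° = 70°.
tan δ = tan α / sin β = tan 24° / sin 70° = 0.4452 / 0.9397 = 0.4738
δ = arctan(0.4738) = 25.35°

25.4°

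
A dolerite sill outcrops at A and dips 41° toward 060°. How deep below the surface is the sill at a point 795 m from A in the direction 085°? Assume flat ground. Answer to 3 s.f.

626 m

The hole lies 25° from the dip direction, so the down-dip offset is 795 × cos 25° = 720.51 m.
Depth = down-dip offset × tan(dip) = 720.51 × tan 41° = 720.51 × 0.8693
Depth = 626.33 m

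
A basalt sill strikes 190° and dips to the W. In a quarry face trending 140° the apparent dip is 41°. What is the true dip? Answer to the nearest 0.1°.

β = acute angle between strike 190° and section 140° = 50°.
tan δ = tan α / sin β = tan 41° / sin 50° = 0.8693 / 0.7660 = 1.1348
δ = arctan(1.1348) = 48.61°

48.6°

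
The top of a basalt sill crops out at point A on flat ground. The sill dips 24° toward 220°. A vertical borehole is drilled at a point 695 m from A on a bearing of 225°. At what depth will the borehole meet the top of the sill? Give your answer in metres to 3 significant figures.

The hole lies 5° from the dip direction, so the down-dip offset is 695 × cos 5° = 692.36 m.
Depth = down-dip offset × tan(dip) = 692.36 × tan 24° = 692.36 × 0.4452
Depth = 308.26 m

308 m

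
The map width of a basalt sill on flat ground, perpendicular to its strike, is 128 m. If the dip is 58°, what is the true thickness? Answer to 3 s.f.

109 m

True thickness t = w · sin(dip) = 128 × sin 58°
t = 128 × 0.8480 = 108.550 m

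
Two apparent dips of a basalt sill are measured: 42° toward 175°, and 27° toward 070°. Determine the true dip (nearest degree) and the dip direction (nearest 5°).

true dip 50°, dip direction 135°

The two traces are lines in the plane: v₁ = (sin 175°·cos 42°, cos 175°·cos 42°, −sin 42°), v₂ = (sin 70°·cos 27°, cos 70°·cos 27°, −sin 27°).
n = v₁ × v₂ = (0.540, -0.531, 0.640) (taken with n_z > 0).
tan δ = √(n_x²+n_y²)/n_z = 0.757/0.640, so δ = 49.8°.
The horizontal component of n points toward azimuth atan2(n_x, n_y) = 135°, the dip direction.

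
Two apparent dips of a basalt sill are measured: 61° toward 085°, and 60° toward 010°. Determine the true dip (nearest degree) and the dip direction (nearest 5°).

The two traces are lines in the plane: v₁ = (sin 85°·cos 61°, cos 85°·cos 61°, −sin 61°), v₂ = (sin 10°·cos 60°, cos 10°·cos 60°, −sin 60°).
The plane normal is n = v₁ × v₂ ∝ (0.394, 0.342, 0.234).
Dip δ = arctan(|n_h|/n_z) = arctan(0.522/0.234) = 65.8°.
Dip direction = atan2(0.394, 0.342) = 49° (azimuth of n's horizontal projection).

true dip 66°, dip direction 050°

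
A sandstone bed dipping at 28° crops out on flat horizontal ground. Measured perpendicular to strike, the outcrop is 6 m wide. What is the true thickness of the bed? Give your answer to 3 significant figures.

True thickness t = w · sin(dip) = 6 × sin 28°
t = 6 × 0.4695 = 2.817 m

2.82 m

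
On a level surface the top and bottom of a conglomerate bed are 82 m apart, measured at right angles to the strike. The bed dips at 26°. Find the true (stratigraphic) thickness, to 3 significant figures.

35.9 m

True thickness t = w · sin(dip) = 82 × sin 26°
t = 82 × 0.4384 = 35.946 m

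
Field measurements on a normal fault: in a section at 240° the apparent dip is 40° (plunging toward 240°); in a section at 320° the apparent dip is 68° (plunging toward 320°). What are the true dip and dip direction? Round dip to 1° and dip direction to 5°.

true dip 68°, dip direction 310°

Represent each trace as a vector plunging at its apparent dip toward its trend (east-north-up frame): v₁ = (-0.663, -0.383, -0.643), v₂ = (-0.241, 0.287, -0.927).
n = v₁ × v₂ = (-0.540, 0.460, 0.283) (taken with n_z > 0).
True dip = arccos(n_z / |n|) = arccos(0.3701) = 68.3°.
Dip direction = azimuth of (n_x, n_y) = atan2(-0.540, 0.460) = 310°.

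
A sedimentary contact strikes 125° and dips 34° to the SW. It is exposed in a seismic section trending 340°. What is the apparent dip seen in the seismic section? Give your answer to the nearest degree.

21°

Angle between strike (125°) and section (340°): β = 35°.
tan(apparent dip) = tan 34° · sin 35° = 0.3869
apparent dip = arctan 0.3869 = 21.15°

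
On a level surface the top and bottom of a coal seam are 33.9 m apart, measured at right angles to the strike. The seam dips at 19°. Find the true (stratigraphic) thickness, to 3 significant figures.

True thickness t = w · sin(dip) = 33.9 × sin 19°
t = 33.9 × 0.3256 = 11.037 m

11.0 m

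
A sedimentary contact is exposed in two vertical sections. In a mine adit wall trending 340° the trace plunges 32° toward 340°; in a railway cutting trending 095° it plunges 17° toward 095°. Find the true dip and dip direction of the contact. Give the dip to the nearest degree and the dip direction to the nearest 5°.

true dip 42°, dip direction 025°

The two traces are lines in the plane: v₁ = (sin 340°·cos 32°, cos 340°·cos 32°, −sin 32°), v₂ = (sin 95°·cos 17°, cos 95°·cos 17°, −sin 17°).
The plane normal is n = v₁ × v₂ ∝ (0.277, 0.590, 0.735).
True dip = arccos(n_z / |n|) = arccos(0.7483) = 41.6°.
The horizontal component of n points toward azimuth atan2(n_x, n_y) = 25°, the dip direction.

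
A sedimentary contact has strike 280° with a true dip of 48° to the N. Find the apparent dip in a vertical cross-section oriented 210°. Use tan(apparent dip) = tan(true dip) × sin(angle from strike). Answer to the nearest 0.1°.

Angle between strike (280°) and section (210°): β = 70°.
tan α = tan 48° × sin 70° = 1.1106 × 0.9397 = 1.0436
apparent dip = arctan 1.0436 = 46.22°

46.2°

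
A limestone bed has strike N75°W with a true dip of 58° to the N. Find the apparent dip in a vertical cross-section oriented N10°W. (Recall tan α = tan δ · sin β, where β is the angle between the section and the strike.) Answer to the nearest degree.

55°

The strike is N75°W and the section trends N10°W; the acute angle between them is β = 65°.
tan(apparent dip) = tan 58° · sin 65° = 1.4504
α = arctan(1.4504) = 55.42°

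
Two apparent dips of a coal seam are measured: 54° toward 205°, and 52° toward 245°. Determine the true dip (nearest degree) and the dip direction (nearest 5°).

Each apparent-dip line lies in the plane. As unit vectors (x east, y north, z up), v₁ plunges 54°→205° and v₂ plunges 52°→245°.
Cross product v₁ × v₂ gives the pole to the plane: n ∝ (-0.209, -0.256, 0.233).
True dip = arccos(n_z / |n|) = arccos(0.5757) = 54.9°.
Dip direction = atan2(-0.209, -0.256) = 219° (azimuth of n's horizontal projection).

true dip 55°, dip direction 220°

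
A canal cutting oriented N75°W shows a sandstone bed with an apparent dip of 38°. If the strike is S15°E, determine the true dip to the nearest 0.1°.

42.1°

β = acute angle between strike S15°E and section N75°W = 60°.
tan(true dip) = tan 38° / sin 60° = 0.9022
δ = arctan(0.9022) = 42.06°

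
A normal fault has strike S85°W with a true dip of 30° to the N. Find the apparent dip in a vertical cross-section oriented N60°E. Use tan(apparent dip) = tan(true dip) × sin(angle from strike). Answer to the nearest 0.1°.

13.7°

The section lies 25° from the strike.
tan α = tan 30° × sin 25° = 0.5774 × 0.4226 = 0.2440
apparent dip = arctan 0.2440 = 13.71°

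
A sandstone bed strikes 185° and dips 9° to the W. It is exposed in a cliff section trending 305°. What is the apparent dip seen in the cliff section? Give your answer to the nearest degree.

8°

The strike is 185° and the section trends 305°; the acute angle between them is β = 60°.
tan(apparent dip) = tan 9° · sin 60° = 0.1372
apparent dip = arctan 0.1372 = 7.81°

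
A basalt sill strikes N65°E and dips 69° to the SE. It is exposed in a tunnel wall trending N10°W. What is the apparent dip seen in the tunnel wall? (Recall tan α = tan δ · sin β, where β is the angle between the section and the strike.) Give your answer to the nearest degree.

68°

The strike is N65°E and the section trends N10°W; the acute angle between them is β = 75°.
tan α = tan 69° × sin 75° = 2.6051 × 0.9659 = 2.5163
apparent dip = arctan 2.5163 = 68.33°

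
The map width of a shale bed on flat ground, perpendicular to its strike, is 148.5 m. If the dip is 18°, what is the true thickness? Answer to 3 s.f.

45.9 m

True thickness t = w · sin(dip) = 148.5 × sin 18°
t = 148.5 × 0.3090 = 45.889 m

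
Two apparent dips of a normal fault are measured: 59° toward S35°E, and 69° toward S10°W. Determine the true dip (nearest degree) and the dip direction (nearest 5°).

true dip 69°, dip direction 195°

Each apparent-dip line lies in the plane. As unit vectors (x east, y north, z up), v₁ plunges 59°→S35°E and v₂ plunges 69°→S10°W.
Cross product v₁ × v₂ gives the pole to the plane: n ∝ (-0.091, -0.329, 0.131).
Dip δ = arctan(|n_h|/n_z) = arctan(0.342/0.131) = 69.1°.
The horizontal component of n points toward azimuth atan2(n_x, n_y) = 196°, the dip direction.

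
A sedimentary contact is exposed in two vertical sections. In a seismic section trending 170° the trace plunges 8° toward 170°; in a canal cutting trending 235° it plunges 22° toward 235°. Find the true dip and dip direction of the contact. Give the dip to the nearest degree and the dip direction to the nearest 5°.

The two traces are lines in the plane: v₁ = (sin 170°·cos 8°, cos 170°·cos 8°, −sin 8°), v₂ = (sin 235°·cos 22°, cos 235°·cos 22°, −sin 22°).
Cross product v₁ × v₂ gives the pole to the plane: n ∝ (-0.291, -0.170, 0.832).
Dip δ = arctan(|n_h|/n_z) = arctan(0.337/0.832) = 22.1°.
The horizontal component of n points toward azimuth atan2(n_x, n_y) = 240°, the dip direction.

true dip 22°, dip direction 240°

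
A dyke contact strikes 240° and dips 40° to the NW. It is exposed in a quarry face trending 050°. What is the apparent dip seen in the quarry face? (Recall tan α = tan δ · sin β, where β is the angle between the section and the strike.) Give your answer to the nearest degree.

8°

Angle between strike (240°) and section (050°): β = 10°.
tan(apparent dip) = tan 40° · sin 10° = 0.1457
α = arctan(0.1457) = 8.29°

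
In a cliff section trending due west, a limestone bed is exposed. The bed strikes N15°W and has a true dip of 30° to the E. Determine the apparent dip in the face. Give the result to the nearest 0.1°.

Angle between strike (N15°W) and section (due west): β = 75°.
tan(apparent dip) = tan 30° · sin 75° = 0.5577
α = arctan(0.5577) = 29.15°

29.1°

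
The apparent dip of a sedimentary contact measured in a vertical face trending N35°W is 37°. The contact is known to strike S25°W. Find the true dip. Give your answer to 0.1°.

41.0°

The section is 60° from the strike.
tan δ = tan α / sin β = tan 37° / sin 60° = 0.7536 / 0.8660 = 0.8701
true dip = arctan 0.8701 = 41.03°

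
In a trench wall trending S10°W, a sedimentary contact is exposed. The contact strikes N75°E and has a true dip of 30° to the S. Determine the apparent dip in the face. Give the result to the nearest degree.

28°

Angle between strike (N75°E) and section (S10°W): β = 65°.
tan(apparent dip) = tan 30° · sin 65° = 0.5233
apparent dip = arctan 0.5233 = 27.62°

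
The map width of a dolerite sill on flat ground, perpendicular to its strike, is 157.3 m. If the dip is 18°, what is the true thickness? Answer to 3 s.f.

True thickness t = w · sin(dip) = 157.3 × sin 18°
t = 157.3 × 0.3090 = 48.608 m

48.6 m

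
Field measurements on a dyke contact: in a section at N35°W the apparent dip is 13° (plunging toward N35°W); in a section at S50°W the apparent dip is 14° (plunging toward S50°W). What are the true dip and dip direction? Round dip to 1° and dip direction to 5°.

The two traces are lines in the plane: v₁ = (sin 325°·cos 13°, cos 325°·cos 13°, −sin 13°), v₂ = (sin 230°·cos 14°, cos 230°·cos 14°, −sin 14°).
The plane normal is n = v₁ × v₂ ∝ (-0.333, 0.032, 0.942).
Dip δ = arctan(|n_h|/n_z) = arctan(0.335/0.942) = 19.6°.
Dip direction = atan2(-0.333, 0.032) = 275° (azimuth of n's horizontal projection).

true dip 20°, dip direction 275°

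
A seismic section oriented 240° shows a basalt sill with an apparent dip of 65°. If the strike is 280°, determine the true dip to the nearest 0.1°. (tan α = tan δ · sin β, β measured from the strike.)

β = acute angle between strike 280° and section 240° = 40°.
tan(true dip) = tan 65° / sin 40° = 3.3363
true dip = arctan 3.3363 = 73.31°

73.3°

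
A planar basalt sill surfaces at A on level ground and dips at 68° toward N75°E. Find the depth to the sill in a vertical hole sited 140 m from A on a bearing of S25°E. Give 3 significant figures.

60.2 m

The hole lies 80° from the dip direction, so the down-dip offset is 140 × cos 80° = 24.31 m.
Depth = down-dip offset × tan(dip) = 24.31 × tan 68° = 24.31 × 2.4751
Depth = 60.17 m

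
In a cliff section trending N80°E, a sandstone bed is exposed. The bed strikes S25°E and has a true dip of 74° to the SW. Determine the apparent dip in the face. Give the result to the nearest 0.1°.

The section lies 75° from the strike.
tan α = tan 74° × sin 75° = 3.4874 × 0.9659 = 3.3686
apparent dip = arctan 3.3686 = 73.47°

73.5°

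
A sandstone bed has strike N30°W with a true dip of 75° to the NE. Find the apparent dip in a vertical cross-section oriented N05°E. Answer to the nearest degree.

Angle between strike (N30°W) and section (N05°E): β = 35°.
tan(apparent dip) = tan 75° · sin 35° = 2.1406
apparent dip = arctan 2.1406 = 64.96°

65°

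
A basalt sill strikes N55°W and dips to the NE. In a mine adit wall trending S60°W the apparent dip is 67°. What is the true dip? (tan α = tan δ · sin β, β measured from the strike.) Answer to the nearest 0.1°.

69.0°

The section is 65° from the strike.
tan δ = tan α / sin β = tan 67° / sin 65° = 2.3559 / 0.9063 = 2.5994
δ = arctan(2.5994) = 68.96°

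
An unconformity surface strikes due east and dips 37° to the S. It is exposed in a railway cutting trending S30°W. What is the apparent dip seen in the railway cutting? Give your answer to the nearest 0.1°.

33.1°

Angle between strike (due east) and section (S30°W): β = 60°.
tan(apparent dip) = tan 37° · sin 60° = 0.6526
α = arctan(0.6526) = 33.13°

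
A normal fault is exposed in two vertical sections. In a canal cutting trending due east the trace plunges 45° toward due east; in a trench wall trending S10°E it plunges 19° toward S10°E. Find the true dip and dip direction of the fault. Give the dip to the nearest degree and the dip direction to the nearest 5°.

Each apparent-dip line lies in the plane. As unit vectors (x east, y north, z up), v₁ plunges 45°→due east and v₂ plunges 19°→S10°E.
Cross product v₁ × v₂ gives the pole to the plane: n ∝ (0.658, -0.114, 0.658).
Dip δ = arctan(|n_h|/n_z) = arctan(0.668/0.658) = 45.4°.
Dip direction = atan2(0.658, -0.114) = 100° (azimuth of n's horizontal projection).

true dip 45°, dip direction 100°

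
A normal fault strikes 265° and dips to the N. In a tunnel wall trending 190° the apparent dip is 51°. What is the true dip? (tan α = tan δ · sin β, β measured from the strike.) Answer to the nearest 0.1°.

52.0°

The section is 75° from the strike.
tan δ = tan α / sin β = tan 51° / sin 75° = 1.2349 / 0.9659 = 1.2785
true dip = arctan 1.2785 = 51.97°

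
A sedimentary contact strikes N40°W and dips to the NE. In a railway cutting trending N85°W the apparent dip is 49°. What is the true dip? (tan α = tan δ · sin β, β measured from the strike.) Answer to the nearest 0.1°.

58.4°

The section is 45° from the strike.
tan(true dip) = tan 49° / sin 45° = 1.6269
true dip = arctan 1.6269 = 58.42°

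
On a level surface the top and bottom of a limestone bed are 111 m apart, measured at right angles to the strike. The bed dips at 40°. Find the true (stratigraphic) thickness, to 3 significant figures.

True thickness t = w · sin(dip) = 111 × sin 40°
t = 111 × 0.6428 = 71.349 m

71.3 m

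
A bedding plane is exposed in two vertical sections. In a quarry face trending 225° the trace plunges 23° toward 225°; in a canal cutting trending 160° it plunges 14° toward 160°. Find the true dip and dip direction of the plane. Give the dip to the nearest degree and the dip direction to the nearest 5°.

true dip 23°, dip direction 215°

Each apparent-dip line lies in the plane. As unit vectors (x east, y north, z up), v₁ plunges 23°→225° and v₂ plunges 14°→160°.
n = v₁ × v₂ = (-0.199, -0.287, 0.809) (taken with n_z > 0).
True dip = arccos(n_z / |n|) = arccos(0.9182) = 23.3°.
Dip direction = atan2(-0.199, -0.287) = 215° (azimuth of n's horizontal projection).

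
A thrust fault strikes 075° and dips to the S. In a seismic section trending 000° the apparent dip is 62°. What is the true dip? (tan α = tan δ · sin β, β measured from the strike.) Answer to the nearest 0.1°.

62.8°

β = acute angle between strike 075° and section 000° = 75°.
tan δ = tan α / sin β = tan 62° / sin 75° = 1.8807 / 0.9659 = 1.9471
true dip = arctan 1.9471 = 62.82°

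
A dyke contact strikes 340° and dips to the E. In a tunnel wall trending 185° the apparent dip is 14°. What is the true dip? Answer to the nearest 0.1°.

β = acute angle between strike 340° and section 185° = 25°.
tan δ = tan α / sin β = tan 14° / sin 25° = 0.2493 / 0.4226 = 0.5900
δ = arctan(0.5900) = 30.54°

30.5°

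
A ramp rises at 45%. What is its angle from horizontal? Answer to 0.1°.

24.2°

tan θ = 45/100 = 0.4500
θ = arctan(0.4500) = 24.23°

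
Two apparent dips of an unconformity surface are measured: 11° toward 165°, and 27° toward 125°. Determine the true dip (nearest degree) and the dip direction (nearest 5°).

true dip 31°, dip direction 095°

Each apparent-dip line lies in the plane. As unit vectors (x east, y north, z up), v₁ plunges 11°→165° and v₂ plunges 27°→125°.
The plane normal is n = v₁ × v₂ ∝ (0.333, -0.024, 0.562).
tan δ = √(n_x²+n_y²)/n_z = 0.334/0.562, so δ = 30.7°.
Dip direction = azimuth of (n_x, n_y) = atan2(0.333, -0.024) = 94°.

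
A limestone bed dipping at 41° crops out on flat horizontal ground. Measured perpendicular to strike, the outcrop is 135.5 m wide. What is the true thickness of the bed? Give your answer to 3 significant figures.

True thickness t = w · sin(dip) = 135.5 × sin 41°
t = 135.5 × 0.6561 = 88.896 m

88.9 m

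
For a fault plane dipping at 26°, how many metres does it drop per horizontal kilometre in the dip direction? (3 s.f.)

488 m

drop per km = 1000 × tan 26° = 1000 × 0.4877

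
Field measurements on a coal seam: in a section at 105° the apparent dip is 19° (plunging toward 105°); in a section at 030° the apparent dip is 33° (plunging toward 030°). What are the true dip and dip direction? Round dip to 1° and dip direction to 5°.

Each apparent-dip line lies in the plane. As unit vectors (x east, y north, z up), v₁ plunges 19°→105° and v₂ plunges 33°→030°.
n = v₁ × v₂ = (0.370, 0.361, 0.766) (taken with n_z > 0).
Dip δ = arctan(|n_h|/n_z) = arctan(0.517/0.766) = 34.0°.
The horizontal component of n points toward azimuth atan2(n_x, n_y) = 46°, the dip direction.

true dip 34°, dip direction 045°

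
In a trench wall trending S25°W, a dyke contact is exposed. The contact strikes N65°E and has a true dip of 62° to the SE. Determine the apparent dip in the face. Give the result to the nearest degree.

50°

Angle between strike (N65°E) and section (S25°W): β = 40°.
tan(apparent dip) = tan 62° · sin 40° = 1.2089
α = arctan(1.2089) = 50.40°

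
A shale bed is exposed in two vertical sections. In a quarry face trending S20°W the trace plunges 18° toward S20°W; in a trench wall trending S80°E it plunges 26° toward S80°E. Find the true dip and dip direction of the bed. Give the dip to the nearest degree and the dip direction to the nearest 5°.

true dip 33°, dip direction 140°

Each apparent-dip line lies in the plane. As unit vectors (x east, y north, z up), v₁ plunges 18°→S20°W and v₂ plunges 26°→S80°E.
Cross product v₁ × v₂ gives the pole to the plane: n ∝ (0.344, -0.416, 0.842).
tan δ = √(n_x²+n_y²)/n_z = 0.540/0.842, so δ = 32.7°.
The horizontal component of n points toward azimuth atan2(n_x, n_y) = 140°, the dip direction.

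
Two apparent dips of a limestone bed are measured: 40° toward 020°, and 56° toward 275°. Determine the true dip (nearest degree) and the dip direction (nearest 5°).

Each apparent-dip line lies in the plane. As unit vectors (x east, y north, z up), v₁ plunges 40°→020° and v₂ plunges 56°→275°.
The plane normal is n = v₁ × v₂ ∝ (-0.565, 0.575, 0.414).
Dip δ = arctan(|n_h|/n_z) = arctan(0.807/0.414) = 62.8°.
The horizontal component of n points toward azimuth atan2(n_x, n_y) = 315°, the dip direction.

true dip 63°, dip direction 315°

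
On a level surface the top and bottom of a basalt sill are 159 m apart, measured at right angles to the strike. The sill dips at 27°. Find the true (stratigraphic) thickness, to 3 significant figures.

True thickness t = w · sin(dip) = 159 × sin 27°
t = 159 × 0.4540 = 72.184 m

72.2 m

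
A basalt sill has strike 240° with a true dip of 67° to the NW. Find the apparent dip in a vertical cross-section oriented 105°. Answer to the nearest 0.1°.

59.0°

The strike is 240° and the section trends 105°; the acute angle between them is β = 45°.
tan α = tan 67° × sin 45° = 2.3559 × 0.7071 = 1.6658
α = arctan(1.6658) = 59.02°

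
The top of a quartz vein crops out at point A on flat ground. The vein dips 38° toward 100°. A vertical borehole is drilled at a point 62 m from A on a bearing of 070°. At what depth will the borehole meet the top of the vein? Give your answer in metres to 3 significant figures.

42.0 m

The hole lies 30° from the dip direction, so the down-dip offset is 62 × cos 30° = 53.69 m.
Depth = down-dip offset × tan(dip) = 53.69 × tan 38° = 53.69 × 0.7813
Depth = 41.95 m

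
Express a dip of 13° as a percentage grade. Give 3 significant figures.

grade % = 100 × tan 13° = 100 × 0.2309

23.1%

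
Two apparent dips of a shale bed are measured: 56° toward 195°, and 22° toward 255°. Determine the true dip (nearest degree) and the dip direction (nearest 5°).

Each apparent-dip line lies in the plane. As unit vectors (x east, y north, z up), v₁ plunges 56°→195° and v₂ plunges 22°→255°.
Cross product v₁ × v₂ gives the pole to the plane: n ∝ (-0.003, -0.688, 0.449).
tan δ = √(n_x²+n_y²)/n_z = 0.688/0.449, so δ = 56.9°.
Dip direction = azimuth of (n_x, n_y) = atan2(-0.003, -0.688) = 180°.

true dip 57°, dip direction 180°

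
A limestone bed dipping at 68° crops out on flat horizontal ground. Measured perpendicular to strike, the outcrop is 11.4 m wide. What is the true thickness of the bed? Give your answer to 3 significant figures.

10.6 m

True thickness t = w · sin(dip) = 11.4 × sin 68°
t = 11.4 × 0.9272 = 10.570 m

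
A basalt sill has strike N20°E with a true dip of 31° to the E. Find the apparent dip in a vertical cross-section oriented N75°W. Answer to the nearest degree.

The section lies 85° from the strike.
tan α = tan 31° × sin 85° = 0.6009 × 0.9962 = 0.5986
α = arctan(0.5986) = 30.90°

31°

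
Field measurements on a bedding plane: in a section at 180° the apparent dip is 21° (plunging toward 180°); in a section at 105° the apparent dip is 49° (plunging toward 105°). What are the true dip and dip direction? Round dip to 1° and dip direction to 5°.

true dip 49°, dip direction 110°

The two traces are lines in the plane: v₁ = (sin 180°·cos 21°, cos 180°·cos 21°, −sin 21°), v₂ = (sin 105°·cos 49°, cos 105°·cos 49°, −sin 49°).
The plane normal is n = v₁ × v₂ ∝ (0.644, -0.227, 0.592).
True dip = arccos(n_z / |n|) = arccos(0.6549) = 49.1°.
The horizontal component of n points toward azimuth atan2(n_x, n_y) = 109°, the dip direction.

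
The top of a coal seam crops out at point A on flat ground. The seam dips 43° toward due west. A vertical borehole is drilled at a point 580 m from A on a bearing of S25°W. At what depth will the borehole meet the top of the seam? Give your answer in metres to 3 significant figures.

The hole lies 65° from the dip direction, so the down-dip offset is 580 × cos 65° = 245.12 m.
Depth = down-dip offset × tan(dip) = 245.12 × tan 43° = 245.12 × 0.9325
Depth = 228.58 m

229 m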